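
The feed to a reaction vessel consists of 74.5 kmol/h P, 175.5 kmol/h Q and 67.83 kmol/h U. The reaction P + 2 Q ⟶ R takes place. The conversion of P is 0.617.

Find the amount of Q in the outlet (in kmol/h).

P reacted = 0.617 × 74.5 = 45.97 kmol/h; ν_P = −1, so ξ = 45.97/1 = 45.97 kmol/h.
Outlet amounts (n = n₀ + ν ξ):
  P: 74.5 − 1(45.97) = 28.53
  Q: 175.5 − 2(45.97) = 83.57
  R: 0 + 1(45.97) = 45.97
  U: 67.83 (inert)

83.6 kmol/h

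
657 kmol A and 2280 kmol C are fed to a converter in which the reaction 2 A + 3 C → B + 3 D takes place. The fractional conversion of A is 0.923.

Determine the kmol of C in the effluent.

1370 kmol

A reacted = 0.923 × 657 = 606.4 kmol; ν_A = −2, so ξ = 606.4/2 = 303.2 kmol.
Outlet amounts (n = n₀ + ν ξ):
  A: 657 − 2(303.2) = 50.59
  C: 2280 − 3(303.2) = 1370
  B: 0 + 1(303.2) = 303.2
  D: 0 + 3(303.2) = 909.6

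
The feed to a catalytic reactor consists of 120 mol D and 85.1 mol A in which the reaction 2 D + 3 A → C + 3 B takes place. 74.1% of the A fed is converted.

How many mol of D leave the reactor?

78 mol

A reacted = 0.741 × 85.1 = 63.06 mol; ν_A = −3, so ξ = 63.06/3 = 21.02 mol.
Outlet amounts (n = n₀ + ν ξ):
  D: 120 − 2(21.02) = 77.96
  A: 85.1 − 3(21.02) = 22.04
  C: 0 + 1(21.02) = 21.02
  B: 0 + 3(21.02) = 63.06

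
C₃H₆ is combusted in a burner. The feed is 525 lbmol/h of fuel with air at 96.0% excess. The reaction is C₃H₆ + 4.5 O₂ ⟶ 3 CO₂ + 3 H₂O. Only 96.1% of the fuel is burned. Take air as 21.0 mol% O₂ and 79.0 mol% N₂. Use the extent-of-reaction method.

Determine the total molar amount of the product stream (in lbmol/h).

Stoichiometric O₂ = 4.5 × 525 = 2362 lbmol/h; O₂ fed = 2362 × 1.960 = 4630 lbmol/h.
N₂ fed = 4630 × 79/21 = 17420 lbmol/h.
Fuel reacted = 0.961 × 525 → ξ = 504.5 lbmol/h.
Outlet (n = n₀ + ν ξ):
  C₃H₆: 525 − 1(504.5) = 20.48
  O₂: 4630 − 4.5(504.5) = 2360
  N₂: 17420 (inert)
  CO₂: 0 + 3(504.5) = 1514
  H₂O: 0 + 3(504.5) = 1514
Total out = 20.48 + 2360 + 17420 + 1514 + 1514 = 22830 lbmol/h.

22800 lbmol/h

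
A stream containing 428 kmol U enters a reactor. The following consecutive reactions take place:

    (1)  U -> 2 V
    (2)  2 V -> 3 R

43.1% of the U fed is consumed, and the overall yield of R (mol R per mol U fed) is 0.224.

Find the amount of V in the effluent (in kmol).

Conversion of U: U consumed = 1ξ₁ = 0.431 × 428 → ξ₁ = 184.5 kmol.
Yield of R: 3ξ₂ / 428 = 0.224 → ξ₂ = 31.96 kmol.
Outlet amounts (n = n₀ + Σ ν·ξ):
  U: 428 − 1(184.5) = 243.5
  V: 0 + 2(184.5) − 2(31.96) = 305
  R: 0 + 3(31.96) = 95.87

305 kmol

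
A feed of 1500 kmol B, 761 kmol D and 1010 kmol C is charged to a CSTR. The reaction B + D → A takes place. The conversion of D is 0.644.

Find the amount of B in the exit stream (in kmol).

1010 kmol

D reacted = 0.644 × 761 = 490.1 kmol; ν_D = −1, so ξ = 490.1/1 = 490.1 kmol.
Outlet amounts (n = n₀ + ν ξ):
  B: 1500 − 1(490.1) = 1010
  D: 761 − 1(490.1) = 270.9
  A: 0 + 1(490.1) = 490.1
  C: 1010 (inert)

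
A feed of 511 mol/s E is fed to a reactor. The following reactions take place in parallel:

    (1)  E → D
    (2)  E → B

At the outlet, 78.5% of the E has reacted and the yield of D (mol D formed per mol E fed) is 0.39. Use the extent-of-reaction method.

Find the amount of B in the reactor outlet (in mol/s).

202 mol/s

Yield of D: 1ξ₁ / 511 = 0.39 → ξ₁ = 199.3 mol/s.
Conversion of E: 1ξ₁ + 1ξ₂ = 0.785 × 511 = 401.1 → ξ₂ = 201.8 mol/s.
Outlet amounts (n = n₀ + Σ ν·ξ):
  E: 511 − 1(199.3) − 1(201.8) = 109.9
  D: 0 + 1(199.3) = 199.3
  B: 0 + 1(201.8) = 201.8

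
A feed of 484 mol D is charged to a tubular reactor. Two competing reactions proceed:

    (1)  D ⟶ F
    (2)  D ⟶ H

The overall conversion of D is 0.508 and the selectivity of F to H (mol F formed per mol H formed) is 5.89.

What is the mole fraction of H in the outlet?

0.0737

Conversion of D: D consumed = 0.508 × 484 = 245.9 mol = 1ξ₁ + 1ξ₂.
Selectivity: 1ξ₁ / (1ξ₂) = 5.89 → ξ₁ = 5.89 ξ₂.
Substitute: (1·5.89 + 1) ξ₂ = 245.9 → ξ₂ = 35.69 mol, ξ₁ = 210.2 mol.
Outlet amounts (n = n₀ + Σ ν·ξ):
  D: 484 − 1(210.2) − 1(35.69) = 238.1
  F: 0 + 1(210.2) = 210.2
  H: 0 + 1(35.69) = 35.69
Total out = 484 mol; y_H = 35.69 / 484 = 0.07373.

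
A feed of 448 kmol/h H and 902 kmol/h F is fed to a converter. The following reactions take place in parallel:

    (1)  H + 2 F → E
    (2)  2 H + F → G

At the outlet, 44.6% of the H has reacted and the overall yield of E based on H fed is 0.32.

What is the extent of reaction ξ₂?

ξ₂ = 28.2 kmol/h

Yield of E: 1ξ₁ / 448 = 0.32 → ξ₁ = 143.4 kmol/h.
Conversion of H: 1ξ₁ + 2ξ₂ = 0.446 × 448 = 199.8 → ξ₂ = 28.22 kmol/h.
Outlet amounts (n = n₀ + Σ ν·ξ):
  H: 448 − 1(143.4) − 2(28.22) = 248.2
  F: 902 − 2(143.4) − 1(28.22) = 587.1
  E: 0 + 1(143.4) = 143.4
  G: 0 + 1(28.22) = 28.22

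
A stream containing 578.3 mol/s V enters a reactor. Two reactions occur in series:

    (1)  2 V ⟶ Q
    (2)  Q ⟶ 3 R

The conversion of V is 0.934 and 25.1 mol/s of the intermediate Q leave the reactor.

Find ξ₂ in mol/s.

ξ₂ = 245 mol/s

Conversion of V: V consumed = 2ξ₁ = 0.934 × 578.3 → ξ₁ = 270.1 mol/s.
Q balance: n_Q = 0 + 1ξ₁ − 1ξ₂ = 25.1 → ξ₂ = (1·270.1 − 25.1)/1 = 245 mol/s.
Outlet amounts (n = n₀ + Σ ν·ξ):
  V: 578.3 − 2(270.1) = 38.17
  Q: 0 + 1(270.1) − 1(245) = 25.1
  R: 0 + 3(245) = 734.9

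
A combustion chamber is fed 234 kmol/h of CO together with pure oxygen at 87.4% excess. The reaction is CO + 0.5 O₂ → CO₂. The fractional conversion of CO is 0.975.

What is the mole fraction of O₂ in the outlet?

Stoichiometric O₂ = 0.5 × 234 = 117 kmol/h; O₂ fed = 117 × 1.874 = 219.3 kmol/h.
Fuel reacted = 0.975 × 234 → ξ = 228.2 kmol/h.
Outlet (n = n₀ + ν ξ):
  CO: 234 − 1(228.2) = 5.85
  O₂: 219.3 − 0.5(228.2) = 105.2
  CO₂: 0 + 1(228.2) = 228.2
Total out = 339.2 kmol/h; y_O₂ = 105.2 / 339.2 = 0.3101.

0.31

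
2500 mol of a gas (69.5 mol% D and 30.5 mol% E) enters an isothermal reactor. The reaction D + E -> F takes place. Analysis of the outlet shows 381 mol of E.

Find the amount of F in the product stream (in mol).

For E: n = n₀ − 1ξ → 381 = 762.5 − 1ξ, giving ξ = 381.5 mol.
Outlet amounts (n = n₀ + ν ξ):
  D: 1738 − 1(381.5) = 1356
  E: 762.5 − 1(381.5) = 381
  F: 0 + 1(381.5) = 381.5

382 mol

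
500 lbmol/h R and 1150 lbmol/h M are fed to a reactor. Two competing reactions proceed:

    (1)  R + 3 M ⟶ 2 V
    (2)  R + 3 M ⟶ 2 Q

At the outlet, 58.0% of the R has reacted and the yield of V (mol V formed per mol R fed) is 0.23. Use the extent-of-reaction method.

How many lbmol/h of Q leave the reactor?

Yield of V: 2ξ₁ / 500 = 0.23 → ξ₁ = 57.5 lbmol/h.
Conversion of R: 1ξ₁ + 1ξ₂ = 0.58 × 500 = 290 → ξ₂ = 232.5 lbmol/h.
Outlet amounts (n = n₀ + Σ ν·ξ):
  R: 500 − 1(57.5) − 1(232.5) = 210
  M: 1150 − 3(57.5) − 3(232.5) = 280
  V: 0 + 2(57.5) = 115
  Q: 0 + 2(232.5) = 465

465 lbmol/h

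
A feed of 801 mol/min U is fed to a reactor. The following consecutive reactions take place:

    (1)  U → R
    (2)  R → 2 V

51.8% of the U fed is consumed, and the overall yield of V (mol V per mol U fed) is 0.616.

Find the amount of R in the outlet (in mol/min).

168 mol/min

Conversion of U: U consumed = 1ξ₁ = 0.518 × 801 → ξ₁ = 414.9 mol/min.
Yield of V: 2ξ₂ / 801 = 0.616 → ξ₂ = 246.7 mol/min.
Outlet amounts (n = n₀ + Σ ν·ξ):
  U: 801 − 1(414.9) = 386.1
  R: 0 + 1(414.9) − 1(246.7) = 168.2
  V: 0 + 2(246.7) = 493.4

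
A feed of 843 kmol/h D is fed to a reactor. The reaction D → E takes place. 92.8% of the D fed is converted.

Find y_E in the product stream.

0.928

D reacted = 0.928 × 843 = 782.3 kmol/h; ν_D = −1, so ξ = 782.3/1 = 782.3 kmol/h.
Outlet amounts (n = n₀ + ν ξ):
  D: 843 − 1(782.3) = 60.7
  E: 0 + 1(782.3) = 782.3
Total out = 843 kmol/h; y_E = 782.3 / 843 = 0.928.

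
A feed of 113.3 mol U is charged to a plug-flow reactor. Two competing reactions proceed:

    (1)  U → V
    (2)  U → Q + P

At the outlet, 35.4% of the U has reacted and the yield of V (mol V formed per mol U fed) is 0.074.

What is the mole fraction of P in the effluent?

Yield of V: 1ξ₁ / 113.3 = 0.074 → ξ₁ = 8.384 mol.
Conversion of U: 1ξ₁ + 1ξ₂ = 0.354 × 113.3 = 40.11 → ξ₂ = 31.72 mol.
Outlet amounts (n = n₀ + Σ ν·ξ):
  U: 113.3 − 1(8.384) − 1(31.72) = 73.19
  V: 0 + 1(8.384) = 8.384
  Q: 0 + 1(31.72) = 31.72
  P: 0 + 1(31.72) = 31.72
Total out = 145 mol; y_P = 31.72 / 145 = 0.2187.

0.219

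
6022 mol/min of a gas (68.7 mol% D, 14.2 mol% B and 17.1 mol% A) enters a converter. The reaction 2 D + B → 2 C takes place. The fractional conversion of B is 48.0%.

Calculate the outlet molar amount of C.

B reacted = 0.48 × 855.1 = 410.5 mol/min; ν_B = −1, so ξ = 410.5/1 = 410.5 mol/min.
Outlet amounts (n = n₀ + ν ξ):
  D: 4137 − 2(410.5) = 3316
  B: 855.1 − 1(410.5) = 444.7
  C: 0 + 2(410.5) = 820.9
  A: 1030 (inert)

821 mol/min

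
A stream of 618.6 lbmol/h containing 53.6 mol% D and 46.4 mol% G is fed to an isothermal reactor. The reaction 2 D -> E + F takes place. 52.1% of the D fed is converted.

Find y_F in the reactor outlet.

D reacted = 0.521 × 331.6 = 172.7 lbmol/h; ν_D = −2, so ξ = 172.7/2 = 86.37 lbmol/h.
Outlet amounts (n = n₀ + ν ξ):
  D: 331.6 − 2(86.37) = 158.8
  E: 0 + 1(86.37) = 86.37
  F: 0 + 1(86.37) = 86.37
  G: 287 (inert)
Total out = 618.6 lbmol/h; y_F = 86.37 / 618.6 = 0.1396.

0.14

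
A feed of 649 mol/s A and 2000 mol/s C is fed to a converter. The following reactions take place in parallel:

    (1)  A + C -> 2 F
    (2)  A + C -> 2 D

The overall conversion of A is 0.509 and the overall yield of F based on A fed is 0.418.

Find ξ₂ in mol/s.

ξ₂ = 195 mol/s

Yield of F: 2ξ₁ / 649 = 0.418 → ξ₁ = 135.6 mol/s.
Conversion of A: 1ξ₁ + 1ξ₂ = 0.509 × 649 = 330.3 → ξ₂ = 194.7 mol/s.
Outlet amounts (n = n₀ + Σ ν·ξ):
  A: 649 − 1(135.6) − 1(194.7) = 318.7
  C: 2000 − 1(135.6) − 1(194.7) = 1670
  F: 0 + 2(135.6) = 271.3
  D: 0 + 2(194.7) = 389.4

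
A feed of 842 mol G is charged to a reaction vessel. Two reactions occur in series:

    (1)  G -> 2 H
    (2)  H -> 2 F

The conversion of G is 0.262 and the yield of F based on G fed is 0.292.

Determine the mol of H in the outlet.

318 mol

Conversion of G: G consumed = 1ξ₁ = 0.262 × 842 → ξ₁ = 220.6 mol.
Yield of F: 2ξ₂ / 842 = 0.292 → ξ₂ = 122.9 mol.
Outlet amounts (n = n₀ + Σ ν·ξ):
  G: 842 − 1(220.6) = 621.4
  H: 0 + 2(220.6) − 1(122.9) = 318.3
  F: 0 + 2(122.9) = 245.9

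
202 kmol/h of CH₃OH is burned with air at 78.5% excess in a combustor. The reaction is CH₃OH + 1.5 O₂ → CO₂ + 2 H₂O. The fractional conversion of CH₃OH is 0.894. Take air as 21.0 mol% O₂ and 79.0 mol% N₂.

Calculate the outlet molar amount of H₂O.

361 kmol/h

Stoichiometric O₂ = 1.5 × 202 = 303 kmol/h; O₂ fed = 303 × 1.785 = 540.9 kmol/h.
N₂ fed = 540.9 × 79/21 = 2035 kmol/h.
Fuel reacted = 0.894 × 202 → ξ = 180.6 kmol/h.
Outlet (n = n₀ + ν ξ):
  CH₃OH: 202 − 1(180.6) = 21.41
  O₂: 540.9 − 1.5(180.6) = 270
  N₂: 2035 (inert)
  CO₂: 0 + 1(180.6) = 180.6
  H₂O: 0 + 2(180.6) = 361.2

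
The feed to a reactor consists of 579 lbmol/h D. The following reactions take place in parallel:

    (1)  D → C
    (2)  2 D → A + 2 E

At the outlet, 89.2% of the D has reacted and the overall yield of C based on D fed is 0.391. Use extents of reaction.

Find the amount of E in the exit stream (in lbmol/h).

290 lbmol/h

Yield of C: 1ξ₁ / 579 = 0.391 → ξ₁ = 226.4 lbmol/h.
Conversion of D: 1ξ₁ + 2ξ₂ = 0.892 × 579 = 516.5 → ξ₂ = 145 lbmol/h.
Outlet amounts (n = n₀ + Σ ν·ξ):
  D: 579 − 1(226.4) − 2(145) = 62.53
  C: 0 + 1(226.4) = 226.4
  A: 0 + 1(145) = 145
  E: 0 + 2(145) = 290.1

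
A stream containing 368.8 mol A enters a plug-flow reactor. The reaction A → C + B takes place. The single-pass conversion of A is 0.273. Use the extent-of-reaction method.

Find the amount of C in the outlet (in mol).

A reacted = 0.273 × 368.8 = 100.7 mol; ν_A = −1, so ξ = 100.7/1 = 100.7 mol.
Outlet amounts (n = n₀ + ν ξ):
  A: 368.8 − 1(100.7) = 268.1
  C: 0 + 1(100.7) = 100.7
  B: 0 + 1(100.7) = 100.7

101 mol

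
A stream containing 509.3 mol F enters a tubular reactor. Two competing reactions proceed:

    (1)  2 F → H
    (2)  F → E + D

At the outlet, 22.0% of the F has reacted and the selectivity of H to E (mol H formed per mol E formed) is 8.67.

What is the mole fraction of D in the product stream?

Conversion of F: F consumed = 0.22 × 509.3 = 112 mol = 2ξ₁ + 1ξ₂.
Selectivity: 1ξ₁ / (1ξ₂) = 8.67 → ξ₁ = 8.67 ξ₂.
Substitute: (2·8.67 + 1) ξ₂ = 112 → ξ₂ = 6.109 mol, ξ₁ = 52.97 mol.
Outlet amounts (n = n₀ + Σ ν·ξ):
  F: 509.3 − 2(52.97) − 1(6.109) = 397.3
  H: 0 + 1(52.97) = 52.97
  E: 0 + 1(6.109) = 6.109
  D: 0 + 1(6.109) = 6.109
Total out = 462.4 mol; y_D = 6.109 / 462.4 = 0.01321.

0.0132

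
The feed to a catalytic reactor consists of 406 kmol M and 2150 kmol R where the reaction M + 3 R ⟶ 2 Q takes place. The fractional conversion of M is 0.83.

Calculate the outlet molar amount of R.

M reacted = 0.83 × 406 = 337 kmol; ν_M = −1, so ξ = 337/1 = 337 kmol.
Outlet amounts (n = n₀ + ν ξ):
  M: 406 − 1(337) = 69.02
  R: 2150 − 3(337) = 1139
  Q: 0 + 2(337) = 674

1140 kmol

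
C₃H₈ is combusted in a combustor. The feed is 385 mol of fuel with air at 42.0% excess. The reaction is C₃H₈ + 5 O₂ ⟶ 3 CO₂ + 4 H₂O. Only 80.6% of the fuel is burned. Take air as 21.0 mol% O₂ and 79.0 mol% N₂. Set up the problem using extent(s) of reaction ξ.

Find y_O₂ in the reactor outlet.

Stoichiometric O₂ = 5 × 385 = 1925 mol; O₂ fed = 1925 × 1.420 = 2734 mol.
N₂ fed = 2734 × 79/21 = 10280 mol.
Fuel reacted = 0.806 × 385 → ξ = 310.3 mol.
Outlet (n = n₀ + ν ξ):
  C₃H₈: 385 − 1(310.3) = 74.69
  O₂: 2734 − 5(310.3) = 1182
  N₂: 10280 (inert)
  CO₂: 0 + 3(310.3) = 930.9
  H₂O: 0 + 4(310.3) = 1241
Total out = 13710 mol; y_O₂ = 1182 / 13710 = 0.0862.

0.0862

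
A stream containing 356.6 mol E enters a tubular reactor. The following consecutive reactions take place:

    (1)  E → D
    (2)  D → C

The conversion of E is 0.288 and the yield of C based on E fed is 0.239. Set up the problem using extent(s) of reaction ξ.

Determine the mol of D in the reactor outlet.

17.5 mol

Conversion of E: E consumed = 1ξ₁ = 0.288 × 356.6 → ξ₁ = 102.7 mol.
Yield of C: 1ξ₂ / 356.6 = 0.239 → ξ₂ = 85.23 mol.
Outlet amounts (n = n₀ + Σ ν·ξ):
  E: 356.6 − 1(102.7) = 253.9
  D: 0 + 1(102.7) − 1(85.23) = 17.47
  C: 0 + 1(85.23) = 85.23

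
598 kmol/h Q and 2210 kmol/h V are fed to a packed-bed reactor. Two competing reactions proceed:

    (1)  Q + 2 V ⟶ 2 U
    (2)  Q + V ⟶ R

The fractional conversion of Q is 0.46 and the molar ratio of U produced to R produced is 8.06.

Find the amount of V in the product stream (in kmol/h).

1710 kmol/h

Conversion of Q: Q consumed = 0.46 × 598 = 275.1 kmol/h = 1ξ₁ + 1ξ₂.
Selectivity: 2ξ₁ / (1ξ₂) = 8.06 → ξ₁ = 4.03 ξ₂.
Substitute: (1·4.03 + 1) ξ₂ = 275.1 → ξ₂ = 54.69 kmol/h, ξ₁ = 220.4 kmol/h.
Outlet amounts (n = n₀ + Σ ν·ξ):
  Q: 598 − 1(220.4) − 1(54.69) = 322.9
  V: 2210 − 2(220.4) − 1(54.69) = 1715
  U: 0 + 2(220.4) = 440.8
  R: 0 + 1(54.69) = 54.69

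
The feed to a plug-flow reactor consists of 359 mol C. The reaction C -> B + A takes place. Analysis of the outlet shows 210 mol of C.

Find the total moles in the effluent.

For C: n = n₀ − 1ξ → 210 = 359 − 1ξ, giving ξ = 149 mol.
Outlet amounts (n = n₀ + ν ξ):
  C: 359 − 1(149) = 210
  B: 0 + 1(149) = 149
  A: 0 + 1(149) = 149
Total out = 210 + 149 + 149 = 508 mol.

508 mol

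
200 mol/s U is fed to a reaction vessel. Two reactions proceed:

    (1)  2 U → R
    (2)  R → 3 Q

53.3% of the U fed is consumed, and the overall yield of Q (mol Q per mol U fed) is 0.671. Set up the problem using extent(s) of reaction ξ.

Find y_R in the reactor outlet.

0.0363

Conversion of U: U consumed = 2ξ₁ = 0.533 × 200 → ξ₁ = 53.3 mol/s.
Yield of Q: 3ξ₂ / 200 = 0.671 → ξ₂ = 44.73 mol/s.
Outlet amounts (n = n₀ + Σ ν·ξ):
  U: 200 − 2(53.3) = 93.4
  R: 0 + 1(53.3) − 1(44.73) = 8.567
  Q: 0 + 3(44.73) = 134.2
Total out = 236.2 mol/s; y_R = 8.567 / 236.2 = 0.03627.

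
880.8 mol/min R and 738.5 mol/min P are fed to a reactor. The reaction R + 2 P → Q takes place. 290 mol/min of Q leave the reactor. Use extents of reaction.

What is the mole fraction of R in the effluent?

For Q: n = n₀ + 1ξ → 290 = 0 + 1ξ, giving ξ = 290 mol/min.
Outlet amounts (n = n₀ + ν ξ):
  R: 880.8 − 1(290) = 590.8
  P: 738.5 − 2(290) = 158.5
  Q: 0 + 1(290) = 290
Total out = 1039 mol/min; y_R = 590.8 / 1039 = 0.5685.

0.568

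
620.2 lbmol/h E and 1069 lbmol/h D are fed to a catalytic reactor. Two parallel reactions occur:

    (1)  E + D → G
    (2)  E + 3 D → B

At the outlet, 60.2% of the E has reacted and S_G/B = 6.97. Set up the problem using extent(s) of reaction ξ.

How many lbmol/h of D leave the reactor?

602 lbmol/h

Conversion of E: E consumed = 0.602 × 620.2 = 373.4 lbmol/h = 1ξ₁ + 1ξ₂.
Selectivity: 1ξ₁ / (1ξ₂) = 6.97 → ξ₁ = 6.97 ξ₂.
Substitute: (1·6.97 + 1) ξ₂ = 373.4 → ξ₂ = 46.85 lbmol/h, ξ₁ = 326.5 lbmol/h.
Outlet amounts (n = n₀ + Σ ν·ξ):
  E: 620.2 − 1(326.5) − 1(46.85) = 246.8
  D: 1069 − 1(326.5) − 3(46.85) = 601.9
  G: 0 + 1(326.5) = 326.5
  B: 0 + 1(46.85) = 46.85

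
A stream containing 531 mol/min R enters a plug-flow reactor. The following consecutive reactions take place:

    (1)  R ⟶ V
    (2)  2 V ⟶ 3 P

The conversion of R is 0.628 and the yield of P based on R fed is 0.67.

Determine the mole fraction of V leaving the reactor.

Conversion of R: R consumed = 1ξ₁ = 0.628 × 531 → ξ₁ = 333.5 mol/min.
Yield of P: 3ξ₂ / 531 = 0.67 → ξ₂ = 118.6 mol/min.
Outlet amounts (n = n₀ + Σ ν·ξ):
  R: 531 − 1(333.5) = 197.5
  V: 0 + 1(333.5) − 2(118.6) = 96.29
  P: 0 + 3(118.6) = 355.8
Total out = 649.6 mol/min; y_V = 96.29 / 649.6 = 0.1482.

0.148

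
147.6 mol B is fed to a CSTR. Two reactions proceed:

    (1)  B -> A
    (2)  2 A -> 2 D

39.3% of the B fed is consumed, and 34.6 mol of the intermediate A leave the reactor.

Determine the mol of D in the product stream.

23.4 mol

Conversion of B: B consumed = 1ξ₁ = 0.393 × 147.6 → ξ₁ = 58.01 mol.
A balance: n_A = 0 + 1ξ₁ − 2ξ₂ = 34.6 → ξ₂ = (1·58.01 − 34.6)/2 = 11.7 mol.
Outlet amounts (n = n₀ + Σ ν·ξ):
  B: 147.6 − 1(58.01) = 89.59
  A: 0 + 1(58.01) − 2(11.7) = 34.6
  D: 0 + 2(11.7) = 23.41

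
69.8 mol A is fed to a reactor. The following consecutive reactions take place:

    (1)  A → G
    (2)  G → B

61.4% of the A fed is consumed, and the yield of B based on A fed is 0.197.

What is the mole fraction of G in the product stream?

Conversion of A: A consumed = 1ξ₁ = 0.614 × 69.8 → ξ₁ = 42.86 mol.
Yield of B: 1ξ₂ / 69.8 = 0.197 → ξ₂ = 13.75 mol.
Outlet amounts (n = n₀ + Σ ν·ξ):
  A: 69.8 − 1(42.86) = 26.94
  G: 0 + 1(42.86) − 1(13.75) = 29.11
  B: 0 + 1(13.75) = 13.75
Total out = 69.8 mol; y_G = 29.11 / 69.8 = 0.417.

0.417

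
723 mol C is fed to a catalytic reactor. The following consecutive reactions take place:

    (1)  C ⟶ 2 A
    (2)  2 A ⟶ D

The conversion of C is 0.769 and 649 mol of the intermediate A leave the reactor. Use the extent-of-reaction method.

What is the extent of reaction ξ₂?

ξ₂ = 231 mol

Conversion of C: C consumed = 1ξ₁ = 0.769 × 723 → ξ₁ = 556 mol.
A balance: n_A = 0 + 2ξ₁ − 2ξ₂ = 649 → ξ₂ = (2·556 − 649)/2 = 231.5 mol.
Outlet amounts (n = n₀ + Σ ν·ξ):
  C: 723 − 1(556) = 167
  A: 0 + 2(556) − 2(231.5) = 649
  D: 0 + 1(231.5) = 231.5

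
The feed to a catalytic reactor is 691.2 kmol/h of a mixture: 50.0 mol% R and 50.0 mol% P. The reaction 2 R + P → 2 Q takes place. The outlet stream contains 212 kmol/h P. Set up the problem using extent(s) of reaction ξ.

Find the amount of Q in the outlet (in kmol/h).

For P: n = n₀ − 1ξ → 212 = 345.6 − 1ξ, giving ξ = 133.6 kmol/h.
Outlet amounts (n = n₀ + ν ξ):
  R: 345.6 − 2(133.6) = 78.4
  P: 345.6 − 1(133.6) = 212
  Q: 0 + 2(133.6) = 267.2

267 kmol/h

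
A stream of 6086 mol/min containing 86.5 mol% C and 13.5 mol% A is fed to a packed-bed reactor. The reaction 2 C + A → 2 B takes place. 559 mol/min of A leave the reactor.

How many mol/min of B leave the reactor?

For A: n = n₀ − 1ξ → 559 = 821.6 − 1ξ, giving ξ = 262.6 mol/min.
Outlet amounts (n = n₀ + ν ξ):
  C: 5264 − 2(262.6) = 4739
  A: 821.6 − 1(262.6) = 559
  B: 0 + 2(262.6) = 525.2

525 mol/min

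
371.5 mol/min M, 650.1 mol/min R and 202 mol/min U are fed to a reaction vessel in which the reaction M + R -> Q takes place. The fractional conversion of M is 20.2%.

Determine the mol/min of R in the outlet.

575 mol/min

M reacted = 0.202 × 371.5 = 75.04 mol/min; ν_M = −1, so ξ = 75.04/1 = 75.04 mol/min.
Outlet amounts (n = n₀ + ν ξ):
  M: 371.5 − 1(75.04) = 296.5
  R: 650.1 − 1(75.04) = 575.1
  Q: 0 + 1(75.04) = 75.04
  U: 202 (inert)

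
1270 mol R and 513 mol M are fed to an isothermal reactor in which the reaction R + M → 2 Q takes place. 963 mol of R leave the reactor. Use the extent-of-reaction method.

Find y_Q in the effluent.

For R: n = n₀ − 1ξ → 963 = 1270 − 1ξ, giving ξ = 307 mol.
Outlet amounts (n = n₀ + ν ξ):
  R: 1270 − 1(307) = 963
  M: 513 − 1(307) = 206
  Q: 0 + 2(307) = 614
Total out = 1783 mol; y_Q = 614 / 1783 = 0.3444.

0.344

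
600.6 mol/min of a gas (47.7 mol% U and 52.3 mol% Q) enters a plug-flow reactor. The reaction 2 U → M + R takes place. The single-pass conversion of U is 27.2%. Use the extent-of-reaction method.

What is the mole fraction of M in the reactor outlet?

0.0649

U reacted = 0.272 × 286.5 = 77.92 mol/min; ν_U = −2, so ξ = 77.92/2 = 38.96 mol/min.
Outlet amounts (n = n₀ + ν ξ):
  U: 286.5 − 2(38.96) = 208.6
  M: 0 + 1(38.96) = 38.96
  R: 0 + 1(38.96) = 38.96
  Q: 314.1 (inert)
Total out = 600.6 mol/min; y_M = 38.96 / 600.6 = 0.06487.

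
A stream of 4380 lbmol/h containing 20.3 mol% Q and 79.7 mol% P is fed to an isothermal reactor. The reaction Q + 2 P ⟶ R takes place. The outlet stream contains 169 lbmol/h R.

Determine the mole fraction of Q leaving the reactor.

0.178

For R: n = n₀ + 1ξ → 169 = 0 + 1ξ, giving ξ = 169 lbmol/h.
Outlet amounts (n = n₀ + ν ξ):
  Q: 889.1 − 1(169) = 720.1
  P: 3491 − 2(169) = 3153
  R: 0 + 1(169) = 169
Total out = 4042 lbmol/h; y_Q = 720.1 / 4042 = 0.1782.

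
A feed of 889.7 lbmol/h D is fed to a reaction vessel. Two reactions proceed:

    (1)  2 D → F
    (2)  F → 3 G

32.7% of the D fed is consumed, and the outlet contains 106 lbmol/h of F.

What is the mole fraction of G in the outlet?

Conversion of D: D consumed = 2ξ₁ = 0.327 × 889.7 → ξ₁ = 145.5 lbmol/h.
F balance: n_F = 0 + 1ξ₁ − 1ξ₂ = 106 → ξ₂ = (1·145.5 − 106)/1 = 39.47 lbmol/h.
Outlet amounts (n = n₀ + Σ ν·ξ):
  D: 889.7 − 2(145.5) = 598.8
  F: 0 + 1(145.5) − 1(39.47) = 106
  G: 0 + 3(39.47) = 118.4
Total out = 823.2 lbmol/h; y_G = 118.4 / 823.2 = 0.1438.

0.144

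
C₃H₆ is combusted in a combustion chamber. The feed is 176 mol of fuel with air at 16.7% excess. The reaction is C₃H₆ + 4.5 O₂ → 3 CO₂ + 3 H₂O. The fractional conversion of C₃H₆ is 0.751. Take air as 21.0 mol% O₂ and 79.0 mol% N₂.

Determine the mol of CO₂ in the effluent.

Stoichiometric O₂ = 4.5 × 176 = 792 mol; O₂ fed = 792 × 1.167 = 924.3 mol.
N₂ fed = 924.3 × 79/21 = 3477 mol.
Fuel reacted = 0.751 × 176 → ξ = 132.2 mol.
Outlet (n = n₀ + ν ξ):
  C₃H₆: 176 − 1(132.2) = 43.82
  O₂: 924.3 − 4.5(132.2) = 329.5
  N₂: 3477 (inert)
  CO₂: 0 + 3(132.2) = 396.5
  H₂O: 0 + 3(132.2) = 396.5

397 mol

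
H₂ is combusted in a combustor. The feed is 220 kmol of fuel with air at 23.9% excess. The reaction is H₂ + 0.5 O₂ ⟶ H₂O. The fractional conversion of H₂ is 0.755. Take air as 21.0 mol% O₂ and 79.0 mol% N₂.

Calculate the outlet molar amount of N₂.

513 kmol

Stoichiometric O₂ = 0.5 × 220 = 110 kmol; O₂ fed = 110 × 1.239 = 136.3 kmol.
N₂ fed = 136.3 × 79/21 = 512.7 kmol.
Fuel reacted = 0.755 × 220 → ξ = 166.1 kmol.
Outlet (n = n₀ + ν ξ):
  H₂: 220 − 1(166.1) = 53.9
  O₂: 136.3 − 0.5(166.1) = 53.24
  N₂: 512.7 (inert)
  H₂O: 0 + 1(166.1) = 166.1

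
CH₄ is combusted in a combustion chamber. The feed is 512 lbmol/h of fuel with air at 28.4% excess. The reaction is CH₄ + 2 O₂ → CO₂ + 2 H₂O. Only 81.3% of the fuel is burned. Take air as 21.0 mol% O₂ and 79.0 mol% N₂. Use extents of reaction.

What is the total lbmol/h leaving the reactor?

Stoichiometric O₂ = 2 × 512 = 1024 lbmol/h; O₂ fed = 1024 × 1.284 = 1315 lbmol/h.
N₂ fed = 1315 × 79/21 = 4946 lbmol/h.
Fuel reacted = 0.813 × 512 → ξ = 416.3 lbmol/h.
Outlet (n = n₀ + ν ξ):
  CH₄: 512 − 1(416.3) = 95.74
  O₂: 1315 − 2(416.3) = 482.3
  N₂: 4946 (inert)
  CO₂: 0 + 1(416.3) = 416.3
  H₂O: 0 + 2(416.3) = 832.5
Total out = 95.74 + 482.3 + 4946 + 416.3 + 832.5 = 6773 lbmol/h.

6770 lbmol/h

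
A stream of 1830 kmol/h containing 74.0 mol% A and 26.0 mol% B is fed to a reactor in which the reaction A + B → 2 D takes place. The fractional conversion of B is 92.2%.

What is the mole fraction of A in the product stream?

B reacted = 0.922 × 475.8 = 438.7 kmol/h; ν_B = −1, so ξ = 438.7/1 = 438.7 kmol/h.
Outlet amounts (n = n₀ + ν ξ):
  A: 1354 − 1(438.7) = 915.5
  B: 475.8 − 1(438.7) = 37.11
  D: 0 + 2(438.7) = 877.4
Total out = 1830 kmol/h; y_A = 915.5 / 1830 = 0.5003.

0.5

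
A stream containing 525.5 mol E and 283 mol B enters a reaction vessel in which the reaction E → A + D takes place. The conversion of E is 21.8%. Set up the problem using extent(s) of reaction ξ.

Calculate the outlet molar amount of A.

E reacted = 0.218 × 525.5 = 114.6 mol; ν_E = −1, so ξ = 114.6/1 = 114.6 mol.
Outlet amounts (n = n₀ + ν ξ):
  E: 525.5 − 1(114.6) = 410.9
  A: 0 + 1(114.6) = 114.6
  D: 0 + 1(114.6) = 114.6
  B: 283 (inert)

115 mol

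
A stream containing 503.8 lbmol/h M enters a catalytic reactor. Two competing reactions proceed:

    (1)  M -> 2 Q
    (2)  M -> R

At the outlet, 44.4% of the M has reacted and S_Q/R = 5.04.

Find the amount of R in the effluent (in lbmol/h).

Conversion of M: M consumed = 0.444 × 503.8 = 223.7 lbmol/h = 1ξ₁ + 1ξ₂.
Selectivity: 2ξ₁ / (1ξ₂) = 5.04 → ξ₁ = 2.52 ξ₂.
Substitute: (1·2.52 + 1) ξ₂ = 223.7 → ξ₂ = 63.55 lbmol/h, ξ₁ = 160.1 lbmol/h.
Outlet amounts (n = n₀ + Σ ν·ξ):
  M: 503.8 − 1(160.1) − 1(63.55) = 280.1
  Q: 0 + 2(160.1) = 320.3
  R: 0 + 1(63.55) = 63.55

63.5 lbmol/h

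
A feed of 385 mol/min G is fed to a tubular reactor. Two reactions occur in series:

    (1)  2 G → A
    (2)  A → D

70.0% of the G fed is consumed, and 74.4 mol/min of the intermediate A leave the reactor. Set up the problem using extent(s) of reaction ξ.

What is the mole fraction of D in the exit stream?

0.241

Conversion of G: G consumed = 2ξ₁ = 0.7 × 385 → ξ₁ = 134.8 mol/min.
A balance: n_A = 0 + 1ξ₁ − 1ξ₂ = 74.4 → ξ₂ = (1·134.8 − 74.4)/1 = 60.35 mol/min.
Outlet amounts (n = n₀ + Σ ν·ξ):
  G: 385 − 2(134.8) = 115.5
  A: 0 + 1(134.8) − 1(60.35) = 74.4
  D: 0 + 1(60.35) = 60.35
Total out = 250.2 mol/min; y_D = 60.35 / 250.2 = 0.2412.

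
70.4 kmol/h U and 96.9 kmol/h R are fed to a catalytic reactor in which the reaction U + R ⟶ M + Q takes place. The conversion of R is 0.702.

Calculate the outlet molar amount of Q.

R reacted = 0.702 × 96.9 = 68.02 kmol/h; ν_R = −1, so ξ = 68.02/1 = 68.02 kmol/h.
Outlet amounts (n = n₀ + ν ξ):
  U: 70.4 − 1(68.02) = 2.376
  R: 96.9 − 1(68.02) = 28.88
  M: 0 + 1(68.02) = 68.02
  Q: 0 + 1(68.02) = 68.02

68 kmol/h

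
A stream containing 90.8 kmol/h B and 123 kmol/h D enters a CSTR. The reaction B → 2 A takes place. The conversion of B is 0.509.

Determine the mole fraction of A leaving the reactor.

0.355

B reacted = 0.509 × 90.8 = 46.22 kmol/h; ν_B = −1, so ξ = 46.22/1 = 46.22 kmol/h.
Outlet amounts (n = n₀ + ν ξ):
  B: 90.8 − 1(46.22) = 44.58
  A: 0 + 2(46.22) = 92.43
  D: 123 (inert)
Total out = 260 kmol/h; y_A = 92.43 / 260 = 0.3555.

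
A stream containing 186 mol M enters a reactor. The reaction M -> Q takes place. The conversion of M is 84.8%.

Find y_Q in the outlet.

M reacted = 0.848 × 186 = 157.7 mol; ν_M = −1, so ξ = 157.7/1 = 157.7 mol.
Outlet amounts (n = n₀ + ν ξ):
  M: 186 − 1(157.7) = 28.27
  Q: 0 + 1(157.7) = 157.7
Total out = 186 mol; y_Q = 157.7 / 186 = 0.848.

0.848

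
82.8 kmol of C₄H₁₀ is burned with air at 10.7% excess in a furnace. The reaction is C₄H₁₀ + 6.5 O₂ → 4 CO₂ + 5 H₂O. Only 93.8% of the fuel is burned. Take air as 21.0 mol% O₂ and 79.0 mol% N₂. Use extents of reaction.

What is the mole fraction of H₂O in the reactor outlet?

0.128

Stoichiometric O₂ = 6.5 × 82.8 = 538.2 kmol; O₂ fed = 538.2 × 1.107 = 595.8 kmol.
N₂ fed = 595.8 × 79/21 = 2241 kmol.
Fuel reacted = 0.938 × 82.8 → ξ = 77.67 kmol.
Outlet (n = n₀ + ν ξ):
  C₄H₁₀: 82.8 − 1(77.67) = 5.134
  O₂: 595.8 − 6.5(77.67) = 90.96
  N₂: 2241 (inert)
  CO₂: 0 + 4(77.67) = 310.7
  H₂O: 0 + 5(77.67) = 388.3
Total out = 3036 kmol; y_H₂O = 388.3 / 3036 = 0.1279.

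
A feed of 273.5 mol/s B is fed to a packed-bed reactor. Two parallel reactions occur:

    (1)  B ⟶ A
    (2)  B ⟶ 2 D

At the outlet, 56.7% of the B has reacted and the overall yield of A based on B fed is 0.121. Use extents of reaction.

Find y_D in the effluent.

Yield of A: 1ξ₁ / 273.5 = 0.121 → ξ₁ = 33.09 mol/s.
Conversion of B: 1ξ₁ + 1ξ₂ = 0.567 × 273.5 = 155.1 → ξ₂ = 122 mol/s.
Outlet amounts (n = n₀ + Σ ν·ξ):
  B: 273.5 − 1(33.09) − 1(122) = 118.4
  A: 0 + 1(33.09) = 33.09
  D: 0 + 2(122) = 244
Total out = 395.5 mol/s; y_D = 244 / 395.5 = 0.6169.

0.617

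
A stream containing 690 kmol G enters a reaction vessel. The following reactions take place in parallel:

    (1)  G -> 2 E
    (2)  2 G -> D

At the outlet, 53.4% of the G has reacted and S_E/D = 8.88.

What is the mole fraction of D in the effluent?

Conversion of G: G consumed = 0.534 × 690 = 368.5 kmol = 1ξ₁ + 2ξ₂.
Selectivity: 2ξ₁ / (1ξ₂) = 8.88 → ξ₁ = 4.44 ξ₂.
Substitute: (1·4.44 + 2) ξ₂ = 368.5 → ξ₂ = 57.21 kmol, ξ₁ = 254 kmol.
Outlet amounts (n = n₀ + Σ ν·ξ):
  G: 690 − 1(254) − 2(57.21) = 321.5
  E: 0 + 2(254) = 508.1
  D: 0 + 1(57.21) = 57.21
Total out = 886.8 kmol; y_D = 57.21 / 886.8 = 0.06452.

0.0645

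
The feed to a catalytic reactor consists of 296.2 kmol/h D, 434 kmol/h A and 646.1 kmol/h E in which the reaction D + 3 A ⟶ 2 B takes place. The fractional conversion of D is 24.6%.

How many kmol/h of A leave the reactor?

215 kmol/h

D reacted = 0.246 × 296.2 = 72.87 kmol/h; ν_D = −1, so ξ = 72.87/1 = 72.87 kmol/h.
Outlet amounts (n = n₀ + ν ξ):
  D: 296.2 − 1(72.87) = 223.3
  A: 434 − 3(72.87) = 215.4
  B: 0 + 2(72.87) = 145.7
  E: 646.1 (inert)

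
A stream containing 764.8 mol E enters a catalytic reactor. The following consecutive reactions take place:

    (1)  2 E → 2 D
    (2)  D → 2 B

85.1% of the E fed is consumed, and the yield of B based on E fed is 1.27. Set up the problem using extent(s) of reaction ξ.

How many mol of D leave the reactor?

165 mol

Conversion of E: E consumed = 2ξ₁ = 0.851 × 764.8 → ξ₁ = 325.4 mol.
Yield of B: 2ξ₂ / 764.8 = 1.27 → ξ₂ = 485.6 mol.
Outlet amounts (n = n₀ + Σ ν·ξ):
  E: 764.8 − 2(325.4) = 114
  D: 0 + 2(325.4) − 1(485.6) = 165.2
  B: 0 + 2(485.6) = 971.3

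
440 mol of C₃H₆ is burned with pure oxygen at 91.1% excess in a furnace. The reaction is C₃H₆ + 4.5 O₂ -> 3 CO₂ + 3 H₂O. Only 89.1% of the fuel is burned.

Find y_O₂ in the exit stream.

Stoichiometric O₂ = 4.5 × 440 = 1980 mol; O₂ fed = 1980 × 1.911 = 3784 mol.
Fuel reacted = 0.891 × 440 → ξ = 392 mol.
Outlet (n = n₀ + ν ξ):
  C₃H₆: 440 − 1(392) = 47.96
  O₂: 3784 − 4.5(392) = 2020
  CO₂: 0 + 3(392) = 1176
  H₂O: 0 + 3(392) = 1176
Total out = 4420 mol; y_O₂ = 2020 / 4420 = 0.4569.

0.457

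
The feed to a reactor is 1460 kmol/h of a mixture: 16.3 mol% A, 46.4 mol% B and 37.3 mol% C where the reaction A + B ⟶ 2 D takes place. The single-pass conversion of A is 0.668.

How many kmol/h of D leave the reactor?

A reacted = 0.668 × 238 = 159 kmol/h; ν_A = −1, so ξ = 159/1 = 159 kmol/h.
Outlet amounts (n = n₀ + ν ξ):
  A: 238 − 1(159) = 79.01
  B: 677.4 − 1(159) = 518.5
  D: 0 + 2(159) = 317.9
  C: 544.6 (inert)

318 kmol/h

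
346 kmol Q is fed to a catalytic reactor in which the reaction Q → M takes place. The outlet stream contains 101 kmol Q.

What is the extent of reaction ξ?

ξ = 245 kmol

For Q: n = n₀ − 1ξ → 101 = 346 − 1ξ, giving ξ = 245 kmol.
Outlet amounts (n = n₀ + ν ξ):
  Q: 346 − 1(245) = 101
  M: 0 + 1(245) = 245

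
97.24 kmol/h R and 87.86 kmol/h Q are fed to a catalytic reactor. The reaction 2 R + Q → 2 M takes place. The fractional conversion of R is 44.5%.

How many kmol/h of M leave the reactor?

R reacted = 0.445 × 97.24 = 43.27 kmol/h; ν_R = −2, so ξ = 43.27/2 = 21.64 kmol/h.
Outlet amounts (n = n₀ + ν ξ):
  R: 97.24 − 2(21.64) = 53.97
  Q: 87.86 − 1(21.64) = 66.22
  M: 0 + 2(21.64) = 43.27

43.3 kmol/h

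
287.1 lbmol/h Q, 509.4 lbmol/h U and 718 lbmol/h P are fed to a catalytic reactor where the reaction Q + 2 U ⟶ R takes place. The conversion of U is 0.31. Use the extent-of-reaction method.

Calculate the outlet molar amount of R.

79 lbmol/h

U reacted = 0.31 × 509.4 = 157.9 lbmol/h; ν_U = −2, so ξ = 157.9/2 = 78.96 lbmol/h.
Outlet amounts (n = n₀ + ν ξ):
  Q: 287.1 − 1(78.96) = 208.1
  U: 509.4 − 2(78.96) = 351.5
  R: 0 + 1(78.96) = 78.96
  P: 718 (inert)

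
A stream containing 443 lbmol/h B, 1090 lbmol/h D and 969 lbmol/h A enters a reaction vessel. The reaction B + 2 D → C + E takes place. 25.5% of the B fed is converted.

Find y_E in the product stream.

0.0473

B reacted = 0.255 × 443 = 113 lbmol/h; ν_B = −1, so ξ = 113/1 = 113 lbmol/h.
Outlet amounts (n = n₀ + ν ξ):
  B: 443 − 1(113) = 330
  D: 1090 − 2(113) = 864.1
  C: 0 + 1(113) = 113
  E: 0 + 1(113) = 113
  A: 969 (inert)
Total out = 2389 lbmol/h; y_E = 113 / 2389 = 0.04728.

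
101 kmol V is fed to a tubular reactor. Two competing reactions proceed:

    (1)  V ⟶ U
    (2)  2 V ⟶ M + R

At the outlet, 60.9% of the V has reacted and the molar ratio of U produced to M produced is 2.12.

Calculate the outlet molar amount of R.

Conversion of V: V consumed = 0.609 × 101 = 61.51 kmol = 1ξ₁ + 2ξ₂.
Selectivity: 1ξ₁ / (1ξ₂) = 2.12 → ξ₁ = 2.12 ξ₂.
Substitute: (1·2.12 + 2) ξ₂ = 61.51 → ξ₂ = 14.93 kmol, ξ₁ = 31.65 kmol.
Outlet amounts (n = n₀ + Σ ν·ξ):
  V: 101 − 1(31.65) − 2(14.93) = 39.49
  U: 0 + 1(31.65) = 31.65
  M: 0 + 1(14.93) = 14.93
  R: 0 + 1(14.93) = 14.93

14.9 kmol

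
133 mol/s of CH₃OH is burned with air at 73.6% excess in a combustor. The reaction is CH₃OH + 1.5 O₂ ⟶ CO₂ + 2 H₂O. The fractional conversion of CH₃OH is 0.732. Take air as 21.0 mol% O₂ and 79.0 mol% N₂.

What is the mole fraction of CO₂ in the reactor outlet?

0.0532

Stoichiometric O₂ = 1.5 × 133 = 199.5 mol/s; O₂ fed = 199.5 × 1.736 = 346.3 mol/s.
N₂ fed = 346.3 × 79/21 = 1303 mol/s.
Fuel reacted = 0.732 × 133 → ξ = 97.36 mol/s.
Outlet (n = n₀ + ν ξ):
  CH₃OH: 133 − 1(97.36) = 35.64
  O₂: 346.3 − 1.5(97.36) = 200.3
  N₂: 1303 (inert)
  CO₂: 0 + 1(97.36) = 97.36
  H₂O: 0 + 2(97.36) = 194.7
Total out = 1831 mol/s; y_CO₂ = 97.36 / 1831 = 0.05317.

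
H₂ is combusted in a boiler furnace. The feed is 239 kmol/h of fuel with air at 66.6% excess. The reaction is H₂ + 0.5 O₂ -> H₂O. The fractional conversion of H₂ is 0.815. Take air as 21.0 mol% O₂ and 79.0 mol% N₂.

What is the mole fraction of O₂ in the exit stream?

0.0933

Stoichiometric O₂ = 0.5 × 239 = 119.5 kmol/h; O₂ fed = 119.5 × 1.666 = 199.1 kmol/h.
N₂ fed = 199.1 × 79/21 = 748.9 kmol/h.
Fuel reacted = 0.815 × 239 → ξ = 194.8 kmol/h.
Outlet (n = n₀ + ν ξ):
  H₂: 239 − 1(194.8) = 44.22
  O₂: 199.1 − 0.5(194.8) = 101.7
  N₂: 748.9 (inert)
  H₂O: 0 + 1(194.8) = 194.8
Total out = 1090 kmol/h; y_O₂ = 101.7 / 1090 = 0.09333.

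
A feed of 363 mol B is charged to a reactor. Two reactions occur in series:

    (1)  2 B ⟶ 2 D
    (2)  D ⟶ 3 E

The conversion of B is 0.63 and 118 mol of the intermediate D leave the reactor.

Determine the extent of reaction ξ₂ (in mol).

Conversion of B: B consumed = 2ξ₁ = 0.63 × 363 → ξ₁ = 114.3 mol.
D balance: n_D = 0 + 2ξ₁ − 1ξ₂ = 118 → ξ₂ = (2·114.3 − 118)/1 = 110.7 mol.
Outlet amounts (n = n₀ + Σ ν·ξ):
  B: 363 − 2(114.3) = 134.3
  D: 0 + 2(114.3) − 1(110.7) = 118
  E: 0 + 3(110.7) = 332.1

ξ₂ = 111 mol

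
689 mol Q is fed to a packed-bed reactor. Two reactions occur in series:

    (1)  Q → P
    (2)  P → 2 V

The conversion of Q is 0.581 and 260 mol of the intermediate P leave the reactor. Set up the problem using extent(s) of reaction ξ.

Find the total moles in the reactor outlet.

829 mol

Conversion of Q: Q consumed = 1ξ₁ = 0.581 × 689 → ξ₁ = 400.3 mol.
P balance: n_P = 0 + 1ξ₁ − 1ξ₂ = 260 → ξ₂ = (1·400.3 − 260)/1 = 140.3 mol.
Outlet amounts (n = n₀ + Σ ν·ξ):
  Q: 689 − 1(400.3) = 288.7
  P: 0 + 1(400.3) − 1(140.3) = 260
  V: 0 + 2(140.3) = 280.6
Total out = 288.7 + 260 + 280.6 = 829.3 mol.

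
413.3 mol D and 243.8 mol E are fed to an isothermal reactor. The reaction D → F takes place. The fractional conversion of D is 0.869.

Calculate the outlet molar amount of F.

359 mol

D reacted = 0.869 × 413.3 = 359.2 mol; ν_D = −1, so ξ = 359.2/1 = 359.2 mol.
Outlet amounts (n = n₀ + ν ξ):
  D: 413.3 − 1(359.2) = 54.14
  F: 0 + 1(359.2) = 359.2
  E: 243.8 (inert)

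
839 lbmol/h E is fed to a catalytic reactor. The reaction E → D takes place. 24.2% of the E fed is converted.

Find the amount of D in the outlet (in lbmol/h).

E reacted = 0.242 × 839 = 203 lbmol/h; ν_E = −1, so ξ = 203/1 = 203 lbmol/h.
Outlet amounts (n = n₀ + ν ξ):
  E: 839 − 1(203) = 636
  D: 0 + 1(203) = 203

203 lbmol/h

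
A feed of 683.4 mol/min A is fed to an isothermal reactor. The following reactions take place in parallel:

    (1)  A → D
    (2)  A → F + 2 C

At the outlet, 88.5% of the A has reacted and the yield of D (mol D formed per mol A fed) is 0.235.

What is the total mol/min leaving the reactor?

1570 mol/min

Yield of D: 1ξ₁ / 683.4 = 0.235 → ξ₁ = 160.6 mol/min.
Conversion of A: 1ξ₁ + 1ξ₂ = 0.885 × 683.4 = 604.8 → ξ₂ = 444.2 mol/min.
Outlet amounts (n = n₀ + Σ ν·ξ):
  A: 683.4 − 1(160.6) − 1(444.2) = 78.59
  D: 0 + 1(160.6) = 160.6
  F: 0 + 1(444.2) = 444.2
  C: 0 + 2(444.2) = 888.4
Total out = 78.59 + 160.6 + 444.2 + 888.4 = 1572 mol/min.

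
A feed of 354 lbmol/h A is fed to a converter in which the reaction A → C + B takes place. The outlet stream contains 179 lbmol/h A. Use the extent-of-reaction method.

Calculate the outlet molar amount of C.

175 lbmol/h

For A: n = n₀ − 1ξ → 179 = 354 − 1ξ, giving ξ = 175 lbmol/h.
Outlet amounts (n = n₀ + ν ξ):
  A: 354 − 1(175) = 179
  C: 0 + 1(175) = 175
  B: 0 + 1(175) = 175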